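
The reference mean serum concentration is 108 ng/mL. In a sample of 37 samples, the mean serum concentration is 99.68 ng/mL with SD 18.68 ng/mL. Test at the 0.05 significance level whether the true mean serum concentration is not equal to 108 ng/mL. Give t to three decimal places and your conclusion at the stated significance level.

t = -2.709; reject H0

H0: μ = 108; H1: μ ≠ 108 (one-sample t-test, two-sided).
t = (x̄ − μ₀)/(s/√n) = (99.68 − 108)/(18.68/√37) = -2.709
df = n − 1 = 36
Two-sided p-value ≈ 0.0103
Since p ≈ 0.0103 < α = 0.05, reject H0; the evidence is statistically significant.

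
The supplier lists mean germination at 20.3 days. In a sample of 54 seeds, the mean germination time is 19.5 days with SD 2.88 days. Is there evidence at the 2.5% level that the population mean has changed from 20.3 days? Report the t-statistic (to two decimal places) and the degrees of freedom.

H0: μ = 20.3; H1: μ ≠ 20.3 (one-sample t-test, two-sided).
t = (x̄ − μ₀)/(s/√n) = (19.5 − 20.3)/(2.88/√54) = -2.04
df = n − 1 = 53
Two-sided p-value ≈ 0.0462
Since p ≈ 0.0462 > α = 0.025, fail to reject H0; the data do not provide sufficient evidence against H0.

t = -2.04, df = 53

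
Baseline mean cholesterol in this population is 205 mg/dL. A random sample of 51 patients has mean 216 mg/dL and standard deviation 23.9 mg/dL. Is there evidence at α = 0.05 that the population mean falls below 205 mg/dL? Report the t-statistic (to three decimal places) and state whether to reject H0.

t = 3.287; fail to reject H0

H0: μ = 205; H1: μ < 205 (one-sample t-test, left-tailed).
t = (x̄ − μ₀)/(s/√n) = (216 − 205)/(23.9/√51) = 3.287
df = n − 1 = 50
p-value = P(T ≤ 3.287) ≈ 0.9991
Since p ≈ 0.9991 > α = 0.05, fail to reject H0; the evidence is not statistically significant.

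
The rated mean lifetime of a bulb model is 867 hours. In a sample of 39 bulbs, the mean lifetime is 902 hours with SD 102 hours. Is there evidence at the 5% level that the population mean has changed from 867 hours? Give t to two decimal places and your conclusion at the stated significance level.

t = 2.14; reject H0

H0: μ = 867; H1: μ ≠ 867 (one-sample t-test, two-sided).
t = (x̄ − μ₀)/(s/√n) = (902 − 867)/(102/√39) = 2.14
df = n − 1 = 38
Two-sided p-value ≈ 0.0386
Since p ≈ 0.0386 < α = 0.05, reject H0; the data support H1.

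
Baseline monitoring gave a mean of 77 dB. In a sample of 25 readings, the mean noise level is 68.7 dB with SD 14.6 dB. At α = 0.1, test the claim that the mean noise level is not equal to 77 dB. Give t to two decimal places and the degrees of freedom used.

t = -2.84, df = 24

H0: μ = 77; H1: μ ≠ 77 (one-sample t-test, two-sided).
t = (x̄ − μ₀)/(s/√n) = (68.7 − 77)/(14.6/√25) = -2.84
df = n − 1 = 24
Two-sided p-value ≈ 0.0090
Since p ≈ 0.0090 < α = 0.1, reject H0; the evidence is statistically significant.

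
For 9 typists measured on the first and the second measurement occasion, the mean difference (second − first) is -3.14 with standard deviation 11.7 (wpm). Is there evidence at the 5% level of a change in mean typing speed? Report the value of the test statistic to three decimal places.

H0: μ_d = 0; H1: μ_d ≠ 0 (paired t-test on the differences, two-sided).
t = d̄/(s_d/√n) = -3.14/(11.7/√9) = -0.805
df = n − 1 = 8
Two-sided p-value ≈ 0.444
Since p ≈ 0.444 > α = 0.05, fail to reject H0; the evidence is not statistically significant.

-0.805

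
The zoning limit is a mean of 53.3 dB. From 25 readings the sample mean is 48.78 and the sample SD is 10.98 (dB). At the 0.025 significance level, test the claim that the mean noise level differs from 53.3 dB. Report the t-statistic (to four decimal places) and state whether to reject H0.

H0: μ = 53.3; H1: μ ≠ 53.3 (one-sample t-test, two-sided).
t = (x̄ − μ₀)/(s/√n) = (48.78 − 53.3)/(10.98/√25) = -2.0583
df = n − 1 = 24
Two-sided p-value ≈ 0.0506
Since p ≈ 0.0506 > α = 0.025, fail to reject H0; the evidence is not statistically significant.

t = -2.0583; fail to reject H0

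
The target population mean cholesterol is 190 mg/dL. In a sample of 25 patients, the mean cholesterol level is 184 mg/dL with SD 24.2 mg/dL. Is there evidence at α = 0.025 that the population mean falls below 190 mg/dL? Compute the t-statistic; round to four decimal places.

H0: μ = 190; H1: μ < 190 (one-sample t-test, left-tailed).
t = (x̄ − μ₀)/(s/√n) = (184 − 190)/(24.2/√25) = -1.2397
df = n − 1 = 24
p-value = P(T ≤ -1.2397) ≈ 0.1135
Since p ≈ 0.1135 > α = 0.025, fail to reject H0; the evidence is not statistically significant.

-1.2397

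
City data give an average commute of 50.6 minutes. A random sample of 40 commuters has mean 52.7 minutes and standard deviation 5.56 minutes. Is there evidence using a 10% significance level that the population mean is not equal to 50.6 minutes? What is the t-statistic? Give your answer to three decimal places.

H0: μ = 50.6; H1: μ ≠ 50.6 (one-sample t-test, two-sided).
t = (x̄ − μ₀)/(s/√n) = (52.7 − 50.6)/(5.56/√40) = 2.389
df = n − 1 = 39
Two-sided p-value ≈ 0.022
Since p ≈ 0.022 < α = 0.1, reject H0; the evidence is statistically significant.

2.389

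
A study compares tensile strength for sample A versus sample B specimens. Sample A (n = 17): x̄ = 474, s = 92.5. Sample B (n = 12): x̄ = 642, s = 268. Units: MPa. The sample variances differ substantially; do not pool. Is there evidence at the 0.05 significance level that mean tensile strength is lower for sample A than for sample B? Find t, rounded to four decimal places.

-2.0856

Let group 1 = sample A, group 2 = sample B. H0: μ_1 = μ_2; H1: μ_1 < μ_2 (Welch's two-sample t-test, left-tailed).
t = (x̄_1 − x̄_2)/√(s_1²/n_1 + s_2²/n_2) = (474 − 642)/√(92.5²/17 + 268²/12) = -2.0856
Welch–Satterthwaite df ≈ 12.87
p-value = P(T ≤ -2.0856) ≈ 0.0288
Since p ≈ 0.0288 < α = 0.05, reject H0; the evidence is statistically significant.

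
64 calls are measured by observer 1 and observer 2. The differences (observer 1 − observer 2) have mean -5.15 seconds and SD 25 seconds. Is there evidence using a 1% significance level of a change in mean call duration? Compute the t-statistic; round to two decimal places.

H0: μ_d = 0; H1: μ_d ≠ 0 (paired t-test on the differences, two-sided).
t = d̄/(s_d/√n) = -5.15/(25/√64) = -1.65
df = n − 1 = 63
Two-sided p-value ≈ 0.1043
Since p ≈ 0.1043 > α = 0.01, fail to reject H0; the evidence is not statistically significant.

-1.65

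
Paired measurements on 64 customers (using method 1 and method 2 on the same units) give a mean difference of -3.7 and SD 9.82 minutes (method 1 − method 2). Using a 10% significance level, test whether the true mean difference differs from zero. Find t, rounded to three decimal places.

-3.014

H0: μ_d = 0; H1: μ_d ≠ 0 (paired t-test on the differences, two-sided).
t = d̄/(s_d/√n) = -3.7/(9.82/√64) = -3.014
df = n − 1 = 63
Two-sided p-value ≈ 0.0037
Since p ≈ 0.0037 < α = 0.1, reject H0; the data support H1.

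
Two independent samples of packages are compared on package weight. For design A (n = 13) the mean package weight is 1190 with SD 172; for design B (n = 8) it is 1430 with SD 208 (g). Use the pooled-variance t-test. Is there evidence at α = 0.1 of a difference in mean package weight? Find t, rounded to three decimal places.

-2.870

Let group 1 = design A, group 2 = design B. H0: μ_1 = μ_2; H1: μ_1 ≠ μ_2 (two-sample pooled-variance t-test, two-sided).
s_p² = [(13−1)·172² + (8−1)·208²]/(13+8−2) = 34624
t = (1190 − 1430)/√[34624·(1/13 + 1/8)] = -2.870
df = n₁ + n₂ − 2 = 19
Two-sided p-value ≈ 0.010
Since p ≈ 0.010 < α = 0.1, reject H0; the evidence is statistically significant.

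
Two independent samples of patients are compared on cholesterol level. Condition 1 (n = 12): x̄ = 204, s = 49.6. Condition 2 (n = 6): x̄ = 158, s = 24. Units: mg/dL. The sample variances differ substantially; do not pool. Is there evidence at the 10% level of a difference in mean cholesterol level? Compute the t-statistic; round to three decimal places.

2.651

Let group 1 = condition 1, group 2 = condition 2. H0: μ_1 = μ_2; H1: μ_1 ≠ μ_2 (Welch's two-sample t-test, two-sided).
t = (x̄_1 − x̄_2)/√(s_1²/n_1 + s_2²/n_2) = (204 − 158)/√(49.6²/12 + 24²/6) = 2.651
Welch–Satterthwaite df ≈ 16.00
Two-sided p-value ≈ 0.017
Since p ≈ 0.017 < α = 0.1, reject H0; the data support H1.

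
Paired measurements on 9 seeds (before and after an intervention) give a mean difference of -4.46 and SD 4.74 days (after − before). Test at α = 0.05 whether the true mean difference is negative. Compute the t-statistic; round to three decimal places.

H0: μ_d = 0; H1: μ_d < 0 (paired t-test on the differences, left-tailed).
t = d̄/(s_d/√n) = -4.46/(4.74/√9) = -2.823
df = n − 1 = 8
p-value = P(T ≤ -2.823) ≈ 0.011
Since p ≈ 0.011 < α = 0.05, reject H0; the data support H1.

-2.823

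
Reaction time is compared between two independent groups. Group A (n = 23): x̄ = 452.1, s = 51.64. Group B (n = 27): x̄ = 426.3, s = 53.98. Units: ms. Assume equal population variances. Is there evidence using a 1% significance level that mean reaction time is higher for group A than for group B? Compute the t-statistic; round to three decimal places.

Let group 1 = group A, group 2 = group B. H0: μ_1 = μ_2; H1: μ_1 > μ_2 (two-sample pooled-variance t-test, right-tailed).
s_p² = [(23−1)·51.64² + (27−1)·53.98²]/(23+27−2) = 2800.56
t = (452.1 − 426.3)/√[2800.56·(1/23 + 1/27)] = 1.718
df = n₁ + n₂ − 2 = 48
p-value = P(T ≥ 1.718) ≈ 0.046
Since p ≈ 0.046 > α = 0.01, fail to reject H0; the data do not provide sufficient evidence against H0.

1.718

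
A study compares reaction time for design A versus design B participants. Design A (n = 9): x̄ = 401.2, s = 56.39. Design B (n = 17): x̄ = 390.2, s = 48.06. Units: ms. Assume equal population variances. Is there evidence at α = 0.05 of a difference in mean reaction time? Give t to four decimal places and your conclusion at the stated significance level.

Let group 1 = design A, group 2 = design B. H0: μ_1 = μ_2; H1: μ_1 ≠ μ_2 (two-sample pooled-variance t-test, two-sided).
s_p² = [(9−1)·56.39² + (17−1)·48.06²]/(9+17−2) = 2599.79
t = (401.2 − 390.2)/√[2599.79·(1/9 + 1/17)] = 0.5233
df = n₁ + n₂ − 2 = 24
Two-sided p-value ≈ 0.6055
Since p ≈ 0.6055 > α = 0.05, fail to reject H0; the data do not provide sufficient evidence against H0.

t = 0.5233; fail to reject H0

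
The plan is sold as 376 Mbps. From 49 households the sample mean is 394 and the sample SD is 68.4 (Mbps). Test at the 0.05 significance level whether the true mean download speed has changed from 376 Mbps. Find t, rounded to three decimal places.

H0: μ = 376; H1: μ ≠ 376 (one-sample t-test, two-sided).
t = (x̄ − μ₀)/(s/√n) = (394 − 376)/(68.4/√49) = 1.842
df = n − 1 = 48
Two-sided p-value ≈ 0.0716
Since p ≈ 0.0716 > α = 0.05, fail to reject H0; the data do not provide sufficient evidence against H0.

1.842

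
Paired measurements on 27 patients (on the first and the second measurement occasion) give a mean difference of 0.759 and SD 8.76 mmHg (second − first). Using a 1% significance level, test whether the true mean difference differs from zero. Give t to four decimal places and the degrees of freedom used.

t = 0.4502, df = 26

H0: μ_d = 0; H1: μ_d ≠ 0 (paired t-test on the differences, two-sided).
t = d̄/(s_d/√n) = 0.759/(8.76/√27) = 0.4502
df = n − 1 = 26
Two-sided p-value ≈ 0.656
Since p ≈ 0.656 > α = 0.01, fail to reject H0; the evidence is not statistically significant.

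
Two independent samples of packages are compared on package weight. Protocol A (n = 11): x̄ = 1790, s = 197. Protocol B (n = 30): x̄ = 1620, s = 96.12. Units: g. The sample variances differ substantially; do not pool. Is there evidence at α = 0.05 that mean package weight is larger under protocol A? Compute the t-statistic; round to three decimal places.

Let group 1 = protocol A, group 2 = protocol B. H0: μ_1 = μ_2; H1: μ_1 > μ_2 (Welch's two-sample t-test, right-tailed).
t = (x̄_1 − x̄_2)/√(s_1²/n_1 + s_2²/n_2) = (1790 − 1620)/√(197²/11 + 96.12²/30) = 2.745
Welch–Satterthwaite df ≈ 11.79
p-value = P(T ≥ 2.745) ≈ 0.0090
Since p ≈ 0.0090 < α = 0.05, reject H0; the data support H1.

2.745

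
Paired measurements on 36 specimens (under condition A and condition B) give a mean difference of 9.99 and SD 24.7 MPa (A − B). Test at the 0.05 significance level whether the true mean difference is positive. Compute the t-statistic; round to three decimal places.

2.427

H0: μ_d = 0; H1: μ_d > 0 (paired t-test on the differences, right-tailed).
t = d̄/(s_d/√n) = 9.99/(24.7/√36) = 2.427
df = n − 1 = 35
p-value = P(T ≥ 2.427) ≈ 0.010
Since p ≈ 0.010 < α = 0.05, reject H0; the data support H1.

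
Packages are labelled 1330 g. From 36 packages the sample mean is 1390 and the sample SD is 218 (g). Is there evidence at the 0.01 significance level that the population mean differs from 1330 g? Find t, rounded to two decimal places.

1.65

H0: μ = 1330; H1: μ ≠ 1330 (one-sample t-test, two-sided).
t = (x̄ − μ₀)/(s/√n) = (1390 − 1330)/(218/√36) = 1.65
df = n − 1 = 35
Two-sided p-value ≈ 0.1076
Since p ≈ 0.1076 > α = 0.01, fail to reject H0; the data do not provide sufficient evidence against H0.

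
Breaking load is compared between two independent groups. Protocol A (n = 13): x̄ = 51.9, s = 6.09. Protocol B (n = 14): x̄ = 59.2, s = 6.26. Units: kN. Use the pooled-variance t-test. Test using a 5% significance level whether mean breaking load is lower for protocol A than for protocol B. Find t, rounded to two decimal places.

Let group 1 = protocol A, group 2 = protocol B. H0: μ_1 = μ_2; H1: μ_1 < μ_2 (two-sample pooled-variance t-test, left-tailed).
s_p² = [(13−1)·6.09² + (14−1)·6.26²]/(13+14−2) = 38.1798
t = (51.9 − 59.2)/√[38.1798·(1/13 + 1/14)] = -3.07
df = n₁ + n₂ − 2 = 25
p-value = P(T ≤ -3.07) ≈ 0.0026
Since p ≈ 0.0026 < α = 0.05, reject H0; the evidence is statistically significant.

-3.07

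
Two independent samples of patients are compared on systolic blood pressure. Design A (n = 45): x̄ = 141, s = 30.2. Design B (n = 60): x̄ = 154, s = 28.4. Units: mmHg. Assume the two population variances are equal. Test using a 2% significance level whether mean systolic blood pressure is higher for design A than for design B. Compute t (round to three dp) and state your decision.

Let group 1 = design A, group 2 = design B. H0: μ_1 = μ_2; H1: μ_1 > μ_2 (two-sample pooled-variance t-test, right-tailed).
s_p² = [(45−1)·30.2² + (60−1)·28.4²]/(45+60−2) = 851.619
t = (141 − 154)/√[851.619·(1/45 + 1/60)] = -2.259
df = n₁ + n₂ − 2 = 103
p-value = P(T ≥ -2.259) ≈ 0.9870
Since p ≈ 0.9870 > α = 0.02, fail to reject H0; the evidence is not statistically significant.

t = -2.259; fail to reject H0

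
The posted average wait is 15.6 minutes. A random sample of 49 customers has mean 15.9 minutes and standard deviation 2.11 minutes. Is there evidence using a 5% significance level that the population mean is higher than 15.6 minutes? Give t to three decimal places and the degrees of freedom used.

t = 0.995, df = 48

H0: μ = 15.6; H1: μ > 15.6 (one-sample t-test, right-tailed).
t = (x̄ − μ₀)/(s/√n) = (15.9 − 15.6)/(2.11/√49) = 0.995
df = n − 1 = 48
p-value = P(T ≥ 0.995) ≈ 0.1623
Since p ≈ 0.1623 > α = 0.05, fail to reject H0; the data do not provide sufficient evidence against H0.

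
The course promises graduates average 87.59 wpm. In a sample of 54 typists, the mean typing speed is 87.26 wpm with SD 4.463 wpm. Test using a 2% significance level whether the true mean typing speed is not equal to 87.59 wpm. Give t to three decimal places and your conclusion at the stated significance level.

t = -0.543; fail to reject H0

H0: μ = 87.59; H1: μ ≠ 87.59 (one-sample t-test, two-sided).
t = (x̄ − μ₀)/(s/√n) = (87.26 − 87.59)/(4.463/√54) = -0.543
df = n − 1 = 53
Two-sided p-value ≈ 0.589
Since p ≈ 0.589 > α = 0.02, fail to reject H0; the evidence is not statistically significant.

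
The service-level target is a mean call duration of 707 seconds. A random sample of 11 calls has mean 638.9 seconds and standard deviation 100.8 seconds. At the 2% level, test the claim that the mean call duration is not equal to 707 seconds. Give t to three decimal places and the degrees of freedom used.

t = -2.241, df = 10

H0: μ = 707; H1: μ ≠ 707 (one-sample t-test, two-sided).
t = (x̄ − μ₀)/(s/√n) = (638.9 − 707)/(100.8/√11) = -2.241
df = n − 1 = 10
Two-sided p-value ≈ 0.0489
Since p ≈ 0.0489 > α = 0.02, fail to reject H0; the evidence is not statistically significant.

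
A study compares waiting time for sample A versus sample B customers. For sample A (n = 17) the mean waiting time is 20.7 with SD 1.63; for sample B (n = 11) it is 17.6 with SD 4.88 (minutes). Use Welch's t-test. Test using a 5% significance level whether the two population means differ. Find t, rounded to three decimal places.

Let group 1 = sample A, group 2 = sample B. H0: μ_1 = μ_2; H1: μ_1 ≠ μ_2 (Welch's two-sample t-test, two-sided).
t = (x̄_1 − x̄_2)/√(s_1²/n_1 + s_2²/n_2) = (20.7 − 17.6)/√(1.63²/17 + 4.88²/11) = 2.035
Welch–Satterthwaite df ≈ 11.46
Two-sided p-value ≈ 0.066
Since p ≈ 0.066 > α = 0.05, fail to reject H0; the evidence is not statistically significant.

2.035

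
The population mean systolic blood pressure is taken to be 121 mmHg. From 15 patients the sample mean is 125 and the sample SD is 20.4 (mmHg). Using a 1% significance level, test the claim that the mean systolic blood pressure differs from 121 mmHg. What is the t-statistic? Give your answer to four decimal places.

0.7594

H0: μ = 121; H1: μ ≠ 121 (one-sample t-test, two-sided).
t = (x̄ − μ₀)/(s/√n) = (125 − 121)/(20.4/√15) = 0.7594
df = n − 1 = 14
Two-sided p-value ≈ 0.460
Since p ≈ 0.460 > α = 0.01, fail to reject H0; the evidence is not statistically significant.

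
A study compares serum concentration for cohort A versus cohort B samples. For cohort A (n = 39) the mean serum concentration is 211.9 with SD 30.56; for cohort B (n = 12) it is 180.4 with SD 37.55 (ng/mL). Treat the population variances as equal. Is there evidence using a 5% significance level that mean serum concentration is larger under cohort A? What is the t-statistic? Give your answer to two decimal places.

2.96

Let group 1 = cohort A, group 2 = cohort B. H0: μ_1 = μ_2; H1: μ_1 > μ_2 (two-sample pooled-variance t-test, right-tailed).
s_p² = [(39−1)·30.56² + (12−1)·37.55²]/(39+12−2) = 1040.79
t = (211.9 − 180.4)/√[1040.79·(1/39 + 1/12)] = 2.96
df = n₁ + n₂ − 2 = 49
p-value = P(T ≥ 2.96) ≈ 0.0024
Since p ≈ 0.0024 < α = 0.05, reject H0; the data support H1.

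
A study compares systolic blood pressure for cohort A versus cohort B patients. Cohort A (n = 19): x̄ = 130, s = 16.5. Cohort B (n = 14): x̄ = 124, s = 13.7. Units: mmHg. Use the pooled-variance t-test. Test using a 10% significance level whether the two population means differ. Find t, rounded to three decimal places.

Let group 1 = cohort A, group 2 = cohort B. H0: μ_1 = μ_2; H1: μ_1 ≠ μ_2 (two-sample pooled-variance t-test, two-sided).
s_p² = [(19−1)·16.5² + (14−1)·13.7²]/(19+14−2) = 236.789
t = (130 − 124)/√[236.789·(1/19 + 1/14)] = 1.107
df = n₁ + n₂ − 2 = 31
Two-sided p-value ≈ 0.2768
Since p ≈ 0.2768 > α = 0.1, fail to reject H0; the evidence is not statistically significant.

1.107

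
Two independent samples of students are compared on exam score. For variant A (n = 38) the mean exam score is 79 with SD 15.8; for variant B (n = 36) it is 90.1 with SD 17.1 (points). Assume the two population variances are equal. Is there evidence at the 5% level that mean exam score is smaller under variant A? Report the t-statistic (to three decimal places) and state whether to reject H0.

Let group 1 = variant A, group 2 = variant B. H0: μ_1 = μ_2; H1: μ_1 < μ_2 (two-sample pooled-variance t-test, left-tailed).
s_p² = [(38−1)·15.8² + (36−1)·17.1²]/(38+36−2) = 270.431
t = (79 − 90.1)/√[270.431·(1/38 + 1/36)] = -2.902
df = n₁ + n₂ − 2 = 72
p-value = P(T ≤ -2.902) ≈ 0.0025
Since p ≈ 0.0025 < α = 0.05, reject H0; the data support H1.

t = -2.902; reject H0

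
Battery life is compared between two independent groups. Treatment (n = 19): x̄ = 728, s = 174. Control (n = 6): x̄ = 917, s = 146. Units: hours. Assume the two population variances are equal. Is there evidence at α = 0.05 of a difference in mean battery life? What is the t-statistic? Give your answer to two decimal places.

Let group 1 = treatment, group 2 = control. H0: μ_1 = μ_2; H1: μ_1 ≠ μ_2 (two-sample pooled-variance t-test, two-sided).
s_p² = [(19−1)·174² + (6−1)·146²]/(19+6−2) = 28328.2
t = (728 − 917)/√[28328.2·(1/19 + 1/6)] = -2.40
df = n₁ + n₂ − 2 = 23
Two-sided p-value ≈ 0.025
Since p ≈ 0.025 < α = 0.05, reject H0; the evidence is statistically significant.

-2.40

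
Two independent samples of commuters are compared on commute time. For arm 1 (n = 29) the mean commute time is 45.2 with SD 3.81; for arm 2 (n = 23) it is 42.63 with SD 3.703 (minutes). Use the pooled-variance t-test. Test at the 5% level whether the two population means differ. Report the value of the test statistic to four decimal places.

2.4458

Let group 1 = arm 1, group 2 = arm 2. H0: μ_1 = μ_2; H1: μ_1 ≠ μ_2 (two-sample pooled-variance t-test, two-sided).
s_p² = [(29−1)·3.81² + (23−1)·3.703²]/(29+23−2) = 14.1624
t = (45.2 − 42.63)/√[14.1624·(1/29 + 1/23)] = 2.4458
df = n₁ + n₂ − 2 = 50
Two-sided p-value ≈ 0.0180
Since p ≈ 0.0180 < α = 0.05, reject H0; the evidence is statistically significant.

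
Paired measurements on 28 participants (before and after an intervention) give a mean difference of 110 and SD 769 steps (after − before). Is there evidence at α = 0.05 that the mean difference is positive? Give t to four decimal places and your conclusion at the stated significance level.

t = 0.7569; fail to reject H0

H0: μ_d = 0; H1: μ_d > 0 (paired t-test on the differences, right-tailed).
t = d̄/(s_d/√n) = 110/(769/√28) = 0.7569
df = n − 1 = 27
p-value = P(T ≥ 0.7569) ≈ 0.228
Since p ≈ 0.228 > α = 0.05, fail to reject H0; the evidence is not statistically significant.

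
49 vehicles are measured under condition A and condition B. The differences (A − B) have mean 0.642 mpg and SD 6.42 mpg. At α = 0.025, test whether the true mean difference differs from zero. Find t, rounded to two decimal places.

H0: μ_d = 0; H1: μ_d ≠ 0 (paired t-test on the differences, two-sided).
t = d̄/(s_d/√n) = 0.642/(6.42/√49) = 0.70
df = n − 1 = 48
Two-sided p-value ≈ 0.487
Since p ≈ 0.487 > α = 0.025, fail to reject H0; the data do not provide sufficient evidence against H0.

0.70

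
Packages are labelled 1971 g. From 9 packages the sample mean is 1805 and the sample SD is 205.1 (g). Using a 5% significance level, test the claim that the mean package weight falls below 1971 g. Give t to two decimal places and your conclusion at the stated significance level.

t = -2.43; reject H0

H0: μ = 1971; H1: μ < 1971 (one-sample t-test, left-tailed).
t = (x̄ − μ₀)/(s/√n) = (1805 − 1971)/(205.1/√9) = -2.43
df = n − 1 = 8
p-value = P(T ≤ -2.43) ≈ 0.0207
Since p ≈ 0.0207 < α = 0.05, reject H0; the data support H1.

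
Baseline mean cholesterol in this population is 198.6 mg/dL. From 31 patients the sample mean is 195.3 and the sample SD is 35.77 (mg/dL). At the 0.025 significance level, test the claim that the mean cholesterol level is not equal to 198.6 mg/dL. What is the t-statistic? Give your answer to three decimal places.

-0.514

H0: μ = 198.6; H1: μ ≠ 198.6 (one-sample t-test, two-sided).
t = (x̄ − μ₀)/(s/√n) = (195.3 − 198.6)/(35.77/√31) = -0.514
df = n − 1 = 30
Two-sided p-value ≈ 0.6113
Since p ≈ 0.6113 > α = 0.025, fail to reject H0; the evidence is not statistically significant.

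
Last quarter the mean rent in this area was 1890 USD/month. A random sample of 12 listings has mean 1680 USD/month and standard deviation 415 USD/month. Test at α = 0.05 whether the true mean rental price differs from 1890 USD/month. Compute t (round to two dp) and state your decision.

H0: μ = 1890; H1: μ ≠ 1890 (one-sample t-test, two-sided).
t = (x̄ − μ₀)/(s/√n) = (1680 − 1890)/(415/√12) = -1.75
df = n − 1 = 11
Two-sided p-value ≈ 0.107
Since p ≈ 0.107 > α = 0.05, fail to reject H0; the evidence is not statistically significant.

t = -1.75; fail to reject H0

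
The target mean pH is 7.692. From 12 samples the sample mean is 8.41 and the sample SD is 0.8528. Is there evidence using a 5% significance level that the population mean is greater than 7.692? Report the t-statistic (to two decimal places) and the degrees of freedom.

H0: μ = 7.692; H1: μ > 7.692 (one-sample t-test, right-tailed).
t = (x̄ − μ₀)/(s/√n) = (8.41 − 7.692)/(0.8528/√12) = 2.92
df = n − 1 = 11
p-value = P(T ≥ 2.92) ≈ 0.007
Since p ≈ 0.007 < α = 0.05, reject H0; the data support H1.

t = 2.92, df = 11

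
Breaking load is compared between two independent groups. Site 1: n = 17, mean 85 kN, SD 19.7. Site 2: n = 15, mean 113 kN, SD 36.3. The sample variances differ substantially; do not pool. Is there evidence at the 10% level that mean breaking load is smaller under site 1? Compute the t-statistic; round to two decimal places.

Let group 1 = site 1, group 2 = site 2. H0: μ_1 = μ_2; H1: μ_1 < μ_2 (Welch's two-sample t-test, left-tailed).
t = (x̄_1 − x̄_2)/√(s_1²/n_1 + s_2²/n_2) = (85 − 113)/√(19.7²/17 + 36.3²/15) = -2.66
Welch–Satterthwaite df ≈ 20.98
p-value = P(T ≤ -2.66) ≈ 0.0073
Since p ≈ 0.0073 < α = 0.1, reject H0; the data support H1.

-2.66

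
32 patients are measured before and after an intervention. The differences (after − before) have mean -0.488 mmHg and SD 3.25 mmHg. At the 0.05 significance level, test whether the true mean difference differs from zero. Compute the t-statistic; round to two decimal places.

-0.85

H0: μ_d = 0; H1: μ_d ≠ 0 (paired t-test on the differences, two-sided).
t = d̄/(s_d/√n) = -0.488/(3.25/√32) = -0.85
df = n − 1 = 31
Two-sided p-value ≈ 0.4022
Since p ≈ 0.4022 > α = 0.05, fail to reject H0; the data do not provide sufficient evidence against H0.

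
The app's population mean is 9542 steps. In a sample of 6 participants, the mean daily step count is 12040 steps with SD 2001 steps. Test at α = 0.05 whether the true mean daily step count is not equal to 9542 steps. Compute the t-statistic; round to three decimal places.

H0: μ = 9542; H1: μ ≠ 9542 (one-sample t-test, two-sided).
t = (x̄ − μ₀)/(s/√n) = (12040 − 9542)/(2001/√6) = 3.058
df = n − 1 = 5
Two-sided p-value ≈ 0.028
Since p ≈ 0.028 < α = 0.05, reject H0; the data support H1.

3.058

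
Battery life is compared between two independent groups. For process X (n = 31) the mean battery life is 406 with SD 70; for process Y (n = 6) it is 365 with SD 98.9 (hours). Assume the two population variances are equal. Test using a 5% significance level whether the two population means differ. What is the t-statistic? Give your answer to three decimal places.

Let group 1 = process X, group 2 = process Y. H0: μ_1 = μ_2; H1: μ_1 ≠ μ_2 (two-sample pooled-variance t-test, two-sided).
s_p² = [(31−1)·70² + (6−1)·98.9²]/(31+6−2) = 5597.32
t = (406 − 365)/√[5597.32·(1/31 + 1/6)] = 1.229
df = n₁ + n₂ − 2 = 35
Two-sided p-value ≈ 0.2274
Since p ≈ 0.2274 > α = 0.05, fail to reject H0; the data do not provide sufficient evidence against H0.

1.229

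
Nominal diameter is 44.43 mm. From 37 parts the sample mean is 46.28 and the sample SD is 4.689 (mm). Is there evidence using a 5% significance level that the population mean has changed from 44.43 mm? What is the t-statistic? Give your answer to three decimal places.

H0: μ = 44.43; H1: μ ≠ 44.43 (one-sample t-test, two-sided).
t = (x̄ − μ₀)/(s/√n) = (46.28 − 44.43)/(4.689/√37) = 2.400
df = n − 1 = 36
Two-sided p-value ≈ 0.022
Since p ≈ 0.022 < α = 0.05, reject H0; the data support H1.

2.400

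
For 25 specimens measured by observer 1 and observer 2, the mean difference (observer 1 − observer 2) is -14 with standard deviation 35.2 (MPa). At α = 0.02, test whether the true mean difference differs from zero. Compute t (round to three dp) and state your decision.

t = -1.989; fail to reject H0

H0: μ_d = 0; H1: μ_d ≠ 0 (paired t-test on the differences, two-sided).
t = d̄/(s_d/√n) = -14/(35.2/√25) = -1.989
df = n − 1 = 24
Two-sided p-value ≈ 0.0583
Since p ≈ 0.0583 > α = 0.02, fail to reject H0; the data do not provide sufficient evidence against H0.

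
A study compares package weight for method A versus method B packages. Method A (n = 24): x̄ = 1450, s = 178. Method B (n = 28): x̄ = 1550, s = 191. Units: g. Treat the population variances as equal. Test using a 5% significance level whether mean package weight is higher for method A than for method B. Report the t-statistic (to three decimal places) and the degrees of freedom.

Let group 1 = method A, group 2 = method B. H0: μ_1 = μ_2; H1: μ_1 > μ_2 (two-sample pooled-variance t-test, right-tailed).
s_p² = [(24−1)·178² + (28−1)·191²]/(24+28−2) = 34274.4
t = (1450 − 1550)/√[34274.4·(1/24 + 1/28)] = -1.942
df = n₁ + n₂ − 2 = 50
p-value = P(T ≥ -1.942) ≈ 0.9711
Since p ≈ 0.9711 > α = 0.05, fail to reject H0; the data do not provide sufficient evidence against H0.

t = -1.942, df = 50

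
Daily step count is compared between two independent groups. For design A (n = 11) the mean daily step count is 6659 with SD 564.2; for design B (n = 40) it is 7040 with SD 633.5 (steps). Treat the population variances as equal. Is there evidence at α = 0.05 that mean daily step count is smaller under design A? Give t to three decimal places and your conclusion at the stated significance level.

Let group 1 = design A, group 2 = design B. H0: μ_1 = μ_2; H1: μ_1 < μ_2 (two-sample pooled-variance t-test, left-tailed).
s_p² = [(11−1)·564.2² + (40−1)·633.5²]/(11+40−2) = 384383
t = (6659 − 7040)/√[384383·(1/11 + 1/40)] = -1.805
df = n₁ + n₂ − 2 = 49
p-value = P(T ≤ -1.805) ≈ 0.039
Since p ≈ 0.039 < α = 0.05, reject H0; the data support H1.

t = -1.805; reject H0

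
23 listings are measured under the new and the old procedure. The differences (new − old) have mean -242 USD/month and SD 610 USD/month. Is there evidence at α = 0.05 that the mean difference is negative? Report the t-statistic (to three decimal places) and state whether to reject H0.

t = -1.903; reject H0

H0: μ_d = 0; H1: μ_d < 0 (paired t-test on the differences, left-tailed).
t = d̄/(s_d/√n) = -242/(610/√23) = -1.903
df = n − 1 = 22
p-value = P(T ≤ -1.903) ≈ 0.0351
Since p ≈ 0.0351 < α = 0.05, reject H0; the data support H1.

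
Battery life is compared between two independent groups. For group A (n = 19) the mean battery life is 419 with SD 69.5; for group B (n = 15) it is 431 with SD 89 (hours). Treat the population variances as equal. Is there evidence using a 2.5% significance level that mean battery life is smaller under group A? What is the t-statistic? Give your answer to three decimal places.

-0.442

Let group 1 = group A, group 2 = group B. H0: μ_1 = μ_2; H1: μ_1 < μ_2 (two-sample pooled-variance t-test, left-tailed).
s_p² = [(19−1)·69.5² + (15−1)·89²]/(19+15−2) = 6182.45
t = (419 − 431)/√[6182.45·(1/19 + 1/15)] = -0.442
df = n₁ + n₂ − 2 = 32
p-value = P(T ≤ -0.442) ≈ 0.3308
Since p ≈ 0.3308 > α = 0.025, fail to reject H0; the evidence is not statistically significant.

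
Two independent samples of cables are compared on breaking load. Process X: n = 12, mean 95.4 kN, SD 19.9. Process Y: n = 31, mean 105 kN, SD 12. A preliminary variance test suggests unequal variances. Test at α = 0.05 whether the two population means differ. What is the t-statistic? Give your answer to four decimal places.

Let group 1 = process X, group 2 = process Y. H0: μ_1 = μ_2; H1: μ_1 ≠ μ_2 (Welch's two-sample t-test, two-sided).
t = (x̄_1 − x̄_2)/√(s_1²/n_1 + s_2²/n_2) = (95.4 − 105)/√(19.9²/12 + 12²/31) = -1.5646
Welch–Satterthwaite df ≈ 14.21
Two-sided p-value ≈ 0.140
Since p ≈ 0.140 > α = 0.05, fail to reject H0; the data do not provide sufficient evidence against H0.

-1.5646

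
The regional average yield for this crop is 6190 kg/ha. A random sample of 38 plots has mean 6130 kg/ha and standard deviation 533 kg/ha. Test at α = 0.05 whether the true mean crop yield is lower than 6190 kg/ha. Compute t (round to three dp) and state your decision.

t = -0.694; fail to reject H0

H0: μ = 6190; H1: μ < 6190 (one-sample t-test, left-tailed).
t = (x̄ − μ₀)/(s/√n) = (6130 − 6190)/(533/√38) = -0.694
df = n − 1 = 37
p-value = P(T ≤ -0.694) ≈ 0.2460
Since p ≈ 0.2460 > α = 0.05, fail to reject H0; the data do not provide sufficient evidence against H0.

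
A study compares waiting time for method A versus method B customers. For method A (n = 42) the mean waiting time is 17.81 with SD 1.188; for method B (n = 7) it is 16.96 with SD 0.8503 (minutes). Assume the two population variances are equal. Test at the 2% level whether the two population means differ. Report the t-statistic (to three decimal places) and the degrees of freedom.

Let group 1 = method A, group 2 = method B. H0: μ_1 = μ_2; H1: μ_1 ≠ μ_2 (two-sample pooled-variance t-test, two-sided).
s_p² = [(42−1)·1.188² + (7−1)·0.8503²]/(42+7−2) = 1.32347
t = (17.81 − 16.96)/√[1.32347·(1/42 + 1/7)] = 1.810
df = n₁ + n₂ − 2 = 47
Two-sided p-value ≈ 0.077
Since p ≈ 0.077 > α = 0.02, fail to reject H0; the data do not provide sufficient evidence against H0.

t = 1.810, df = 47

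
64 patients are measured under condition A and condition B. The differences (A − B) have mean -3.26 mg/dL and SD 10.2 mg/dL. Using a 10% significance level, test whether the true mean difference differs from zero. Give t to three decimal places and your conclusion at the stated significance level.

t = -2.557; reject H0

H0: μ_d = 0; H1: μ_d ≠ 0 (paired t-test on the differences, two-sided).
t = d̄/(s_d/√n) = -3.26/(10.2/√64) = -2.557
df = n − 1 = 63
Two-sided p-value ≈ 0.013
Since p ≈ 0.013 < α = 0.1, reject H0; the evidence is statistically significant.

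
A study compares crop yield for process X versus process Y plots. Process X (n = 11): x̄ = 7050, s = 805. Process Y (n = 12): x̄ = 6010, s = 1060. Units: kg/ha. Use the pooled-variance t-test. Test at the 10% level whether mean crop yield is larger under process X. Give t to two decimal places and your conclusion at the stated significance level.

t = 2.63; reject H0

Let group 1 = process X, group 2 = process Y. H0: μ_1 = μ_2; H1: μ_1 > μ_2 (two-sample pooled-variance t-test, right-tailed).
s_p² = [(11−1)·805² + (12−1)·1060²]/(11+12−2) = 897136
t = (7050 − 6010)/√[897136·(1/11 + 1/12)] = 2.63
df = n₁ + n₂ − 2 = 21
p-value = P(T ≥ 2.63) ≈ 0.0078
Since p ≈ 0.0078 < α = 0.1, reject H0; the evidence is statistically significant.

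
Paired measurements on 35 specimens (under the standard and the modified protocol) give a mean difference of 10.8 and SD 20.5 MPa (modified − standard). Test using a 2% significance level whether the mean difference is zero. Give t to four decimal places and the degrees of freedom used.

H0: μ_d = 0; H1: μ_d ≠ 0 (paired t-test on the differences, two-sided).
t = d̄/(s_d/√n) = 10.8/(20.5/√35) = 3.1168
df = n − 1 = 34
Two-sided p-value ≈ 0.0037
Since p ≈ 0.0037 < α = 0.02, reject H0; the data support H1.

t = 3.1168, df = 34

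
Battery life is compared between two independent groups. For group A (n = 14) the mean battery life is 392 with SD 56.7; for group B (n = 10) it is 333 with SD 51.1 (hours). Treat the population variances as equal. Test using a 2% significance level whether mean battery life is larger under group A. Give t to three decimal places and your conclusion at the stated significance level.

Let group 1 = group A, group 2 = group B. H0: μ_1 = μ_2; H1: μ_1 > μ_2 (two-sample pooled-variance t-test, right-tailed).
s_p² = [(14−1)·56.7² + (10−1)·51.1²]/(14+10−2) = 2967.93
t = (392 − 333)/√[2967.93·(1/14 + 1/10)] = 2.616
df = n₁ + n₂ − 2 = 22
p-value = P(T ≥ 2.616) ≈ 0.008
Since p ≈ 0.008 < α = 0.02, reject H0; the data support H1.

t = 2.616; reject H0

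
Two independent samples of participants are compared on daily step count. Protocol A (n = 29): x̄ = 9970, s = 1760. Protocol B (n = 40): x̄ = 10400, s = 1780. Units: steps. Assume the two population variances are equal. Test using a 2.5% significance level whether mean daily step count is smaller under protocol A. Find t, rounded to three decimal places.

Let group 1 = protocol A, group 2 = protocol B. H0: μ_1 = μ_2; H1: μ_1 < μ_2 (two-sample pooled-variance t-test, left-tailed).
s_p² = [(29−1)·1760² + (40−1)·1780²]/(29+40−2) = 3138810
t = (9970 − 10400)/√[3138810·(1/29 + 1/40)] = -0.995
df = n₁ + n₂ − 2 = 67
p-value = P(T ≤ -0.995) ≈ 0.1616
Since p ≈ 0.1616 > α = 0.025, fail to reject H0; the evidence is not statistically significant.

-0.995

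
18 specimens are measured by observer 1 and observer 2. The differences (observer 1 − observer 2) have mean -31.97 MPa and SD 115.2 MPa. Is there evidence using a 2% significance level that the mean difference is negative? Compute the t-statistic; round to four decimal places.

H0: μ_d = 0; H1: μ_d < 0 (paired t-test on the differences, left-tailed).
t = d̄/(s_d/√n) = -31.97/(115.2/√18) = -1.1774
df = n − 1 = 17
p-value = P(T ≤ -1.1774) ≈ 0.128
Since p ≈ 0.128 > α = 0.02, fail to reject H0; the evidence is not statistically significant.

-1.1774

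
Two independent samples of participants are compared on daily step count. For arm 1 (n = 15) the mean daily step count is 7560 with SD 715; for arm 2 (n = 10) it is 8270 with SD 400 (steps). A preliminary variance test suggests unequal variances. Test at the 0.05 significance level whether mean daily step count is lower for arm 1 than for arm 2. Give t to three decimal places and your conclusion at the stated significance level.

Let group 1 = arm 1, group 2 = arm 2. H0: μ_1 = μ_2; H1: μ_1 < μ_2 (Welch's two-sample t-test, left-tailed).
t = (x̄_1 − x̄_2)/√(s_1²/n_1 + s_2²/n_2) = (7560 − 8270)/√(715²/15 + 400²/10) = -3.173
Welch–Satterthwaite df ≈ 22.51
p-value = P(T ≤ -3.173) ≈ 0.0022
Since p ≈ 0.0022 < α = 0.05, reject H0; the evidence is statistically significant.

t = -3.173; reject H0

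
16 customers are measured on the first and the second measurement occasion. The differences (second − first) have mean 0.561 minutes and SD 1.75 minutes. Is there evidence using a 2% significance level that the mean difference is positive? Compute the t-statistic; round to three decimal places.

H0: μ_d = 0; H1: μ_d > 0 (paired t-test on the differences, right-tailed).
t = d̄/(s_d/√n) = 0.561/(1.75/√16) = 1.282
df = n − 1 = 15
p-value = P(T ≥ 1.282) ≈ 0.1096
Since p ≈ 0.1096 > α = 0.02, fail to reject H0; the data do not provide sufficient evidence against H0.

1.282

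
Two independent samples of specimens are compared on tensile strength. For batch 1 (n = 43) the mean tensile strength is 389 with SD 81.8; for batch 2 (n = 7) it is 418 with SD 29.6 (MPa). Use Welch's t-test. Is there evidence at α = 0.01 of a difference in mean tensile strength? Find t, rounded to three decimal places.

Let group 1 = batch 1, group 2 = batch 2. H0: μ_1 = μ_2; H1: μ_1 ≠ μ_2 (Welch's two-sample t-test, two-sided).
t = (x̄_1 − x̄_2)/√(s_1²/n_1 + s_2²/n_2) = (389 − 418)/√(81.8²/43 + 29.6²/7) = -1.731
Welch–Satterthwaite df ≈ 24.73
Two-sided p-value ≈ 0.0960
Since p ≈ 0.0960 > α = 0.01, fail to reject H0; the data do not provide sufficient evidence against H0.

-1.731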